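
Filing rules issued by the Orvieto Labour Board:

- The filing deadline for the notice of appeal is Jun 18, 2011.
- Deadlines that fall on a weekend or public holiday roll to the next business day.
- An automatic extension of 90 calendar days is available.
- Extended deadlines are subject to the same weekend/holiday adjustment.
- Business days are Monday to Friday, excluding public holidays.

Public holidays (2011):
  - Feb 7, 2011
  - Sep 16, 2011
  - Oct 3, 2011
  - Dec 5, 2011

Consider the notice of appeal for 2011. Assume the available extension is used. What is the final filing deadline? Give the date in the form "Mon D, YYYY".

Sep 19, 2011

The stated deadline is Jun 18, 2011.
Jun 18, 2011 falls on a Saturday. Rolling to the next business day gives Jun 20, 2011, a Monday.
The 90-calendar-day extension moves the deadline from Jun 20, 2011 to Sep 18, 2011.
Sep 18, 2011 falls on a Sunday. Rolling to the next business day gives Sep 19, 2011, a Monday.
Final deadline: Sep 19, 2011.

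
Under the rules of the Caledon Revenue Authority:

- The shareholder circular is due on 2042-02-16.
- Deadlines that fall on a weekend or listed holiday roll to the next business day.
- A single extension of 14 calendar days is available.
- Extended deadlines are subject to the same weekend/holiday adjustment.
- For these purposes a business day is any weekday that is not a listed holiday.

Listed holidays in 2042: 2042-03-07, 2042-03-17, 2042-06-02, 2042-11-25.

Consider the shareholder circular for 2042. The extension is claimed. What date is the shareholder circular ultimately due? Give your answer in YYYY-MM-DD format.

Start from the fixed due date, 2042-02-16.
Because 2042-02-16 is a Sunday, the deadline becomes 2042-02-17 (Monday).
The 14-calendar-day extension moves the deadline from 2042-02-17 to 2042-03-03.
2042-03-03 is a Monday and not a listed holiday, so it stands.
Final deadline: 2042-03-03.

2042-03-03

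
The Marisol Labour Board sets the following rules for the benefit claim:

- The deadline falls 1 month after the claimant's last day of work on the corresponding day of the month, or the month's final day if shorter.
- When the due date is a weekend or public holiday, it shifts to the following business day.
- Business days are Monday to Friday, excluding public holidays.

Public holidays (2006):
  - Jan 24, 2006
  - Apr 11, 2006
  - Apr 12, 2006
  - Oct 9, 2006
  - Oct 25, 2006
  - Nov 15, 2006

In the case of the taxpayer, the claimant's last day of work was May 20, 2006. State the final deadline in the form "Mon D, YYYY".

Moving 1 month forward from May 20, 2006 on the corresponding day gives Jun 20, 2006.
Jun 20, 2006 falls on a Tuesday, which is a business day, so no adjustment is needed.
Deadline: Jun 20, 2006.

Jun 20, 2006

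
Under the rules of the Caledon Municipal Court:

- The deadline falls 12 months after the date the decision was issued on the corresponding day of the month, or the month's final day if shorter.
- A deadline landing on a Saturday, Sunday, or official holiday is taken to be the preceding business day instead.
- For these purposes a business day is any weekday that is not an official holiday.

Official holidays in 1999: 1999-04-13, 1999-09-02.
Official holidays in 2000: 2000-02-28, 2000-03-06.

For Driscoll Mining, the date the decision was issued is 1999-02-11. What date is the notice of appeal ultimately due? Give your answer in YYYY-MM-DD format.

12 months after 1999-02-11, on the same day of the month, is 2000-02-11.
2000-02-11 falls on a Friday, which is a business day, so no adjustment is needed.
Deadline: 2000-02-11.

2000-02-11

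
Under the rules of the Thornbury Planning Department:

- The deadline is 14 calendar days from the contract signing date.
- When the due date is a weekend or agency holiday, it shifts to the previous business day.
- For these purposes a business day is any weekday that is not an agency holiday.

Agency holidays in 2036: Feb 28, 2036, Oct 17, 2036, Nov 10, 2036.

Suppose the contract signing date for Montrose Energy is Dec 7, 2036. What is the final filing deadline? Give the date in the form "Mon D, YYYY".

Dec 19, 2036

Trigger date Dec 7, 2036 + 14 calendar days = Dec 21, 2036.
Because Dec 21, 2036 is a Sunday, the deadline becomes Dec 19, 2036 (Friday).
Final deadline: Dec 19, 2036.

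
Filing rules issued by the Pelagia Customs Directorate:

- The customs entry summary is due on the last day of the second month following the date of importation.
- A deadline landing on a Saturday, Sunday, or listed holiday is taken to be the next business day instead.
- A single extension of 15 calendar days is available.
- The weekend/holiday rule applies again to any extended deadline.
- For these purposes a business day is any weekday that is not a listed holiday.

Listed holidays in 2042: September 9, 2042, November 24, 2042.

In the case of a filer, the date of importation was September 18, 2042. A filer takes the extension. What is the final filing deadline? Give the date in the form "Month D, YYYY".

December 16, 2042

The second month after September 18, 2042 is November 2042, whose last day is November 30, 2042.
November 30, 2042 falls on a Sunday. Rolling to the next business day gives December 1, 2042, a Monday.
Add the 15 calendar-day extension to December 1, 2042: December 16, 2042.
Since December 16, 2042 is a Tuesday and not a holiday, the date is unchanged.
So the filing is due December 16, 2042.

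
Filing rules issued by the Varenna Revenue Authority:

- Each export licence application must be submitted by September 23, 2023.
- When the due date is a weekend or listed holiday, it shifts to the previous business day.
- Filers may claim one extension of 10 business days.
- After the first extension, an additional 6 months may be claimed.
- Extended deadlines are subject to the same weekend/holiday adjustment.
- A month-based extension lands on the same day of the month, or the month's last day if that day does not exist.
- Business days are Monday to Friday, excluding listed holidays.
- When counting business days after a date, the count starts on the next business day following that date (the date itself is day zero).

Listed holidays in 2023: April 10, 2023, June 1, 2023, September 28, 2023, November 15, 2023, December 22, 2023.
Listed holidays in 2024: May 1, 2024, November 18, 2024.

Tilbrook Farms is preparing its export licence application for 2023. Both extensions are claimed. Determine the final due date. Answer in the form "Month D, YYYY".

The statutory due date is September 23, 2023.
September 23, 2023 is a Saturday; the preceding business day is September 22, 2023 (Friday).
Applying the 10-business-day extension: 10 business days after September 22, 2023 is October 9, 2023.
October 9, 2023 (Monday) is already a business day.
The 6 months extension carries October 9, 2023 to April 9, 2024.
Since April 9, 2024 is a Tuesday and not a holiday, the date is unchanged.
Final deadline: April 9, 2024.

April 9, 2024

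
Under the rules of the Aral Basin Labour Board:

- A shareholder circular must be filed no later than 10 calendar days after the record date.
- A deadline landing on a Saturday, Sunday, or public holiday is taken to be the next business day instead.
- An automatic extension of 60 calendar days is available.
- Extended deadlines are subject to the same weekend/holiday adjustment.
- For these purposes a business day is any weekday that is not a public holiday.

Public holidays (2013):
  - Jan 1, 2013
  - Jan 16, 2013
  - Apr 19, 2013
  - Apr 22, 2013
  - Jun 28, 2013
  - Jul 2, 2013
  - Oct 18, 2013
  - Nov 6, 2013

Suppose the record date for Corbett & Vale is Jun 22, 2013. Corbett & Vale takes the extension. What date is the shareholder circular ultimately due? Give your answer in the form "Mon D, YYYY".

10 calendar days after Jun 22, 2013 is Jul 2, 2013.
Because Jul 2, 2013 is a listed holiday, the deadline becomes Jul 3, 2013 (Wednesday).
Applying the 60-calendar-day extension: Jul 3, 2013 + 60 days = Sep 1, 2013.
Because Sep 1, 2013 is a Sunday, the deadline becomes Sep 2, 2013 (Monday).
Final deadline: Sep 2, 2013.

Sep 2, 2013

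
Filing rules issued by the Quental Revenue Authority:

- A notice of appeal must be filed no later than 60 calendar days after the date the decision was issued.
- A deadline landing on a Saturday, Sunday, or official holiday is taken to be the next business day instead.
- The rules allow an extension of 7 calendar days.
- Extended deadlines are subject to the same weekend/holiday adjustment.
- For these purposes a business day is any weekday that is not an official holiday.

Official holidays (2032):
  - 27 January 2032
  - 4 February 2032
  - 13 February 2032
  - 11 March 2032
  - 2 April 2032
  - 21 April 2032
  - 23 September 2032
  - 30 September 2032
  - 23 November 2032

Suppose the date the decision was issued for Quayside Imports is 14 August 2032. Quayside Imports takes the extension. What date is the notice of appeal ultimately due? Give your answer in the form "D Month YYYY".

From 14 August 2032, 60 calendar days later is 13 October 2032.
Since 13 October 2032 is a Wednesday and not a holiday, the date is unchanged.
Add the 7 calendar-day extension to 13 October 2032: 20 October 2032.
20 October 2032 (Wednesday) is already a business day.
So the filing is due 20 October 2032.

20 October 2032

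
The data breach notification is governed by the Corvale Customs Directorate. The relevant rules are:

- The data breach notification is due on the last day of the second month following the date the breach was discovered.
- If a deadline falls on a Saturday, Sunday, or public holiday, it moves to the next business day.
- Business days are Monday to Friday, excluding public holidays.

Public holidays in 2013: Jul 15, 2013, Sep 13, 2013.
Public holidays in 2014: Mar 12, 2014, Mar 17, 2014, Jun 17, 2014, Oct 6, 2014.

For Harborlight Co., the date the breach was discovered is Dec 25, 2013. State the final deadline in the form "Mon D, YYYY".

2 months after Dec 25, 2013 falls in February 2014; the last day of that month is Feb 28, 2014.
Feb 28, 2014 is a Friday and not a listed holiday, so it stands.
The final due date is Feb 28, 2014.

Feb 28, 2014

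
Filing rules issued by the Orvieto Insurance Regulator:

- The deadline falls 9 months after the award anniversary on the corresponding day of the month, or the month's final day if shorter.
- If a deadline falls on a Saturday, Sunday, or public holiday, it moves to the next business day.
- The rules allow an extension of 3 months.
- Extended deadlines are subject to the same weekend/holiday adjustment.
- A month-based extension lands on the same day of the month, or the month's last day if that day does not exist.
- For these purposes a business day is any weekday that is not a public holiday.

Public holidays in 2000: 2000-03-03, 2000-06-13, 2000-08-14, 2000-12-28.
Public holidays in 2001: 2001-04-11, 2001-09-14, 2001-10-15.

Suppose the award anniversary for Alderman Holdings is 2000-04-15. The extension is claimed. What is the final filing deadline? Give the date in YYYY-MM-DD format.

9 months after 2000-04-15, on the same day of the month, is 2001-01-15.
Since 2001-01-15 is a Monday and not a holiday, the date is unchanged.
The 3 months extension carries 2001-01-15 to 2001-04-15.
2001-04-15 is a Sunday, so it moves to the next business day, 2001-04-16 (Monday).
Deadline: 2001-04-16.

2001-04-16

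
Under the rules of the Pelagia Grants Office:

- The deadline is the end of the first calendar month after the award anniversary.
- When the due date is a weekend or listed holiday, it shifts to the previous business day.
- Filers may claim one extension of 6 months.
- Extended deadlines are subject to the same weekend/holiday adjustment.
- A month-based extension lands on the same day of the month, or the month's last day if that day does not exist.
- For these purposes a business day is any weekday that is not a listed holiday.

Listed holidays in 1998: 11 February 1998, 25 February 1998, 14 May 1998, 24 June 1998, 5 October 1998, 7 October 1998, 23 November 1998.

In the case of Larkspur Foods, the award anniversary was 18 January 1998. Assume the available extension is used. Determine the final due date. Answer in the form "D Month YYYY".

27 August 1998

1 month after 18 January 1998 is February 1998; that month ends on 28 February 1998.
Because 28 February 1998 is a Saturday, the deadline becomes 27 February 1998 (Friday).
The 6 months extension carries 27 February 1998 to 27 August 1998.
27 August 1998 falls on a Thursday, which is a business day, so no adjustment is needed.
Final deadline: 27 August 1998.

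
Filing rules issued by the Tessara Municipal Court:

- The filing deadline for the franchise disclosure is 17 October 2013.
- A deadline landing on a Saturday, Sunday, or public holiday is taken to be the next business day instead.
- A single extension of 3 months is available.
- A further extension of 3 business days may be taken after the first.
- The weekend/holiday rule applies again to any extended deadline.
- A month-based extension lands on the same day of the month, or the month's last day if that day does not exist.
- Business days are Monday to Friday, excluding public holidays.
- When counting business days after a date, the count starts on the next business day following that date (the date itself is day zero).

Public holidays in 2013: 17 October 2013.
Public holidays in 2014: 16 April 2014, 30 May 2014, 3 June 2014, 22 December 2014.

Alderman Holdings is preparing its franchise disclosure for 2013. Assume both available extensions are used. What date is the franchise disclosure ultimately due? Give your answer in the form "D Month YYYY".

The statutory due date is 17 October 2013.
17 October 2013 is a listed holiday, so it moves to the next business day, 18 October 2013 (Friday).
The 3 months extension carries 18 October 2013 to 18 January 2014.
Because 18 January 2014 is a Saturday, the deadline becomes 20 January 2014 (Monday).
Counting 3 further business days from 20 January 2014 reaches 23 January 2014.
23 January 2014 is a Thursday and not a listed holiday, so it stands.
The final due date is 23 January 2014.

23 January 2014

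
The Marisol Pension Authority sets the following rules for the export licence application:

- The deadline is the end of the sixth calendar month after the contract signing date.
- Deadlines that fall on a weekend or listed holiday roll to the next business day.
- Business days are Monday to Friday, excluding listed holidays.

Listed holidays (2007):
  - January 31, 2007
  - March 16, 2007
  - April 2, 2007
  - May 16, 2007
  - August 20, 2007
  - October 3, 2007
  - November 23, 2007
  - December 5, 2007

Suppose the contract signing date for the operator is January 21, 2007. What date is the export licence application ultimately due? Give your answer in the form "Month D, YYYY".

6 months after January 21, 2007 is July 2007; that month ends on July 31, 2007.
July 31, 2007 is a Tuesday and not a listed holiday, so it stands.
Deadline: July 31, 2007.

July 31, 2007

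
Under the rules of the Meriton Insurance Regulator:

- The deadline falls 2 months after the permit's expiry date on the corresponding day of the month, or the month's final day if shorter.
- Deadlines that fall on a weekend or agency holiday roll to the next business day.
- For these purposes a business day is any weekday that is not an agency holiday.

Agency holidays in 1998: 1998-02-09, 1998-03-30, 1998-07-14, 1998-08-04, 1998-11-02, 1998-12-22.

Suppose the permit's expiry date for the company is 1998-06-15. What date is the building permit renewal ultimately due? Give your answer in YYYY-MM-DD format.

1998-08-17

2 months after 1998-06-15, on the same day of the month, is 1998-08-15.
1998-08-15 is a Saturday; the next business day is 1998-08-17 (Monday).
Final deadline: 1998-08-17.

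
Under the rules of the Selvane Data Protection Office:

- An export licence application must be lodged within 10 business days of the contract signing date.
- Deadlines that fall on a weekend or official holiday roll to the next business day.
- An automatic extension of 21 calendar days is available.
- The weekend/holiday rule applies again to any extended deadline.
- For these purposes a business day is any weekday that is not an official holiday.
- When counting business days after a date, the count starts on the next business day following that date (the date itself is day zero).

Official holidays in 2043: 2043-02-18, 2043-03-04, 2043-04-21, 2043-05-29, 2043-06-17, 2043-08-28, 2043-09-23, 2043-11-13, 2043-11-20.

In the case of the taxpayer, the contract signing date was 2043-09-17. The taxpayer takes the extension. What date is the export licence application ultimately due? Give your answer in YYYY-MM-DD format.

2043-10-23

Counting 10 business days after 2043-09-17 (skipping weekends and listed holidays) reaches 2043-10-02.
2043-10-02 falls on a Friday, which is a business day, so no adjustment is needed.
Add the 21 calendar-day extension to 2043-10-02: 2043-10-23.
2043-10-23 is a Friday and not a listed holiday, so it stands.
So the filing is due 2043-10-23.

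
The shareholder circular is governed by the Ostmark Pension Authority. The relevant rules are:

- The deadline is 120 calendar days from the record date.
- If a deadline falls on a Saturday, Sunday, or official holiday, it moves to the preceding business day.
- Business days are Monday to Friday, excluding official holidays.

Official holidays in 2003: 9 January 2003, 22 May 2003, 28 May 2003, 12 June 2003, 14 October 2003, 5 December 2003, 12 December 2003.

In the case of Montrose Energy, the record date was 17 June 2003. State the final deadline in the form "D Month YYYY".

120 calendar days after 17 June 2003 is 15 October 2003.
15 October 2003 is a Wednesday and not a listed holiday, so it stands.
So the filing is due 15 October 2003.

15 October 2003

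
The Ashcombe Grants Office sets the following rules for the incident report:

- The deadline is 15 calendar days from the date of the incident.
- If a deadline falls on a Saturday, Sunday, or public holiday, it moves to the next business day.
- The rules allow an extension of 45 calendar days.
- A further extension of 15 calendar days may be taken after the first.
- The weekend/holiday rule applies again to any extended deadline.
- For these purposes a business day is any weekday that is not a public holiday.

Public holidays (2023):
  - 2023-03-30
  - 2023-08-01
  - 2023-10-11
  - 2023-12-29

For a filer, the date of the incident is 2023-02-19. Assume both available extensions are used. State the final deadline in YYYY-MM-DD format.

From 2023-02-19, 15 calendar days later is 2023-03-06.
2023-03-06 is a Monday and not a listed holiday, so it stands.
Applying the 45-calendar-day extension: 2023-03-06 + 45 days = 2023-04-20.
Since 2023-04-20 is a Thursday and not a holiday, the date is unchanged.
With the 15-day extension, 2023-04-20 becomes 2023-05-05.
Since 2023-05-05 is a Friday and not a holiday, the date is unchanged.
The final due date is 2023-05-05.

2023-05-05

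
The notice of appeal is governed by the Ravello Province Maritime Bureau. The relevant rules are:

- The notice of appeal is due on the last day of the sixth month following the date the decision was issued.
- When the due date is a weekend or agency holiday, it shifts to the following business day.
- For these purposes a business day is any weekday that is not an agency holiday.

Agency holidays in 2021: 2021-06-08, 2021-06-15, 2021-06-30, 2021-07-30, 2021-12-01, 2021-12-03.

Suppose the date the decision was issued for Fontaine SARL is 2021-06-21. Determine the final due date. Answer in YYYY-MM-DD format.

2021-12-31

The sixth month after 2021-06-21 is December 2021, whose last day is 2021-12-31.
2021-12-31 falls on a Friday, which is a business day, so no adjustment is needed.
Final deadline: 2021-12-31.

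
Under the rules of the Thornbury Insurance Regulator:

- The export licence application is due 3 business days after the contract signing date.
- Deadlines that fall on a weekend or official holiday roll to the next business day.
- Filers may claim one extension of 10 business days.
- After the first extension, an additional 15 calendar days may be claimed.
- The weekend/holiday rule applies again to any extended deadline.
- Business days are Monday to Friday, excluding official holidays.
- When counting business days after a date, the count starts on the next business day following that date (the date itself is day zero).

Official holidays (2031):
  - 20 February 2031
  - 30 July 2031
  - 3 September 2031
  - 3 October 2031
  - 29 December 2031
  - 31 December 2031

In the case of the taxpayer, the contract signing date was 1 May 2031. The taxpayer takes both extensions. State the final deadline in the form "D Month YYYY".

4 June 2031

3 business days after 1 May 2031, excluding weekends and holidays, is 6 May 2031.
Since 6 May 2031 is a Tuesday and not a holiday, the date is unchanged.
The 10-business-day extension runs from 6 May 2031 to 20 May 2031.
Since 20 May 2031 is a Tuesday and not a holiday, the date is unchanged.
Add the 15 calendar-day extension to 20 May 2031: 4 June 2031.
4 June 2031 is a Wednesday and not a listed holiday, so it stands.
Final deadline: 4 June 2031.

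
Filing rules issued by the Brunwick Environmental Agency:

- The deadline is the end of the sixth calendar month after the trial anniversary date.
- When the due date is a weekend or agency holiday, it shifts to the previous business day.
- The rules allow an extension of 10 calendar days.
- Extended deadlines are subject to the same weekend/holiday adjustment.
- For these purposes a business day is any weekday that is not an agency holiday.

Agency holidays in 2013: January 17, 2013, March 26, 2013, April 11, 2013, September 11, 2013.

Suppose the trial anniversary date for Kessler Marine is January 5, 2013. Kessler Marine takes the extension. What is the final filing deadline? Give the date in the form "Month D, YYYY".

August 9, 2013

The sixth month after January 5, 2013 is July 2013, whose last day is July 31, 2013.
July 31, 2013 is a Wednesday and not a listed holiday, so it stands.
Add the 10 calendar-day extension to July 31, 2013: August 10, 2013.
August 10, 2013 is a Saturday; the preceding business day is August 9, 2013 (Friday).
So the filing is due August 9, 2013.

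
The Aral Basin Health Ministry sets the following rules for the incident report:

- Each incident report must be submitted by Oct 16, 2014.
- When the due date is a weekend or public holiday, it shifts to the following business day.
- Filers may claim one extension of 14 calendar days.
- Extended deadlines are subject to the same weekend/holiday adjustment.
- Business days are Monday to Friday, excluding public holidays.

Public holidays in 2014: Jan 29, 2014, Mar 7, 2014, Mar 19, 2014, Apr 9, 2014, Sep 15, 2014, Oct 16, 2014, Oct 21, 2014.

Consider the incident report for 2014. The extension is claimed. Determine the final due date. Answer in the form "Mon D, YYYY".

Start from the fixed due date, Oct 16, 2014.
Because Oct 16, 2014 is a listed holiday, the deadline becomes Oct 17, 2014 (Friday).
Applying the 14-calendar-day extension: Oct 17, 2014 + 14 days = Oct 31, 2014.
Since Oct 31, 2014 is a Friday and not a holiday, the date is unchanged.
The final due date is Oct 31, 2014.

Oct 31, 2014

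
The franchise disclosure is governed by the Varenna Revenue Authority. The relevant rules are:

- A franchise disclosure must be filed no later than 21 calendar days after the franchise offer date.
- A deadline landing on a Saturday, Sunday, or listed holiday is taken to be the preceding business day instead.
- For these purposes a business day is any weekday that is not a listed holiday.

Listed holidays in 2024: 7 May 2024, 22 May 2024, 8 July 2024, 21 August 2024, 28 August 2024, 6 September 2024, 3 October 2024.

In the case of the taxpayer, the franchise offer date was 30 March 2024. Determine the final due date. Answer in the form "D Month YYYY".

19 April 2024

21 calendar days after 30 March 2024 is 20 April 2024.
Because 20 April 2024 is a Saturday, the deadline becomes 19 April 2024 (Friday).
The final due date is 19 April 2024.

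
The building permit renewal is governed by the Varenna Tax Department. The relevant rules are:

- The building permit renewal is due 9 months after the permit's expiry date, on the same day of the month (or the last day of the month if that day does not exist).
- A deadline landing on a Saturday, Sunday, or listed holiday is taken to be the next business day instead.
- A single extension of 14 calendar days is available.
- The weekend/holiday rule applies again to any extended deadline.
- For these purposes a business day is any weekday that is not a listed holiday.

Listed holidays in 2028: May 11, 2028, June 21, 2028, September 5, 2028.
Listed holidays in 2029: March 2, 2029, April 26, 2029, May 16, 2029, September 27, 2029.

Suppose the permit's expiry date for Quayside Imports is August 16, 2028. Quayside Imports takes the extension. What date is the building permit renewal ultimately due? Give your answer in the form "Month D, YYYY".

May 31, 2029

Moving 9 months forward from August 16, 2028 on the corresponding day gives May 16, 2029.
May 16, 2029 is a listed holiday; the next business day is May 17, 2029 (Thursday).
With the 14-day extension, May 17, 2029 becomes May 31, 2029.
May 31, 2029 (Thursday) is already a business day.
The final due date is May 31, 2029.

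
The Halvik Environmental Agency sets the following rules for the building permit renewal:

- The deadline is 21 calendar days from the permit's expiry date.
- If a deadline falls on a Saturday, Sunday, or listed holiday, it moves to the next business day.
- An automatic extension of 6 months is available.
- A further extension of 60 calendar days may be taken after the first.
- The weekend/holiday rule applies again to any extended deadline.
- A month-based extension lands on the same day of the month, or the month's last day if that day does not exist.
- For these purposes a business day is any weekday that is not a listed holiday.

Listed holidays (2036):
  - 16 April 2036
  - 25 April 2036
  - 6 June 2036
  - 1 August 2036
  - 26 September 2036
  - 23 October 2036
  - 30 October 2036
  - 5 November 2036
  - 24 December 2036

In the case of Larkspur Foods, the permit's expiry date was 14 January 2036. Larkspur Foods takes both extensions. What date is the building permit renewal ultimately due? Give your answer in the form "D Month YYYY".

21 calendar days after 14 January 2036 is 4 February 2036.
4 February 2036 (Monday) is already a business day.
The 6 months extension carries 4 February 2036 to 4 August 2036.
Since 4 August 2036 is a Monday and not a holiday, the date is unchanged.
With the 60-day extension, 4 August 2036 becomes 3 October 2036.
3 October 2036 falls on a Friday, which is a business day, so no adjustment is needed.
The final due date is 3 October 2036.

3 October 2036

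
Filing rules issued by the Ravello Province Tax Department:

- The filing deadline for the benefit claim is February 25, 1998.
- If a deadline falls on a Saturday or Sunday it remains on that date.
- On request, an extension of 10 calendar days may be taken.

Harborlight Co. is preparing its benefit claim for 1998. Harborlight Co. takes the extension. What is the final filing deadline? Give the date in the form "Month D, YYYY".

March 7, 1998

The statutory due date is February 25, 1998.
February 25, 1998 falls on a Wednesday. The rules make no weekend/holiday allowance, so it remains February 25, 1998.
Applying the 10-calendar-day extension: February 25, 1998 + 10 days = March 7, 1998.
March 7, 1998 is a Saturday; no weekend or holiday adjustment applies.
Final deadline: March 7, 1998.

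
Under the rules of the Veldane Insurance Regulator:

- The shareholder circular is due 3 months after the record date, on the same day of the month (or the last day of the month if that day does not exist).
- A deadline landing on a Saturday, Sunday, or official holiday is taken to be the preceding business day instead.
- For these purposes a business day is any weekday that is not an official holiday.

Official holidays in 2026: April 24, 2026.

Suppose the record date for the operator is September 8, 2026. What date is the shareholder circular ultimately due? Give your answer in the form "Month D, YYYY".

3 months after September 8, 2026, on the same day of the month, is December 8, 2026.
Since December 8, 2026 is a Tuesday and not a holiday, the date is unchanged.
The final due date is December 8, 2026.

December 8, 2026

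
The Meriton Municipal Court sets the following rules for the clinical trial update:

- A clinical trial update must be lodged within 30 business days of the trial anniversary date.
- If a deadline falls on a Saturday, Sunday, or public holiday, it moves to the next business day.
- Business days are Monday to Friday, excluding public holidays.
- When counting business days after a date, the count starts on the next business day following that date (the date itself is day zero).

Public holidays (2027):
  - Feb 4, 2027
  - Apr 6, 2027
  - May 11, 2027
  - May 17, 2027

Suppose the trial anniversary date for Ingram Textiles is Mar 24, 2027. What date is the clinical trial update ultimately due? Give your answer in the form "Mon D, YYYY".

May 6, 2027

30 business days after Mar 24, 2027, excluding weekends and holidays, is May 6, 2027.
May 6, 2027 is a Thursday and not a listed holiday, so it stands.
So the filing is due May 6, 2027.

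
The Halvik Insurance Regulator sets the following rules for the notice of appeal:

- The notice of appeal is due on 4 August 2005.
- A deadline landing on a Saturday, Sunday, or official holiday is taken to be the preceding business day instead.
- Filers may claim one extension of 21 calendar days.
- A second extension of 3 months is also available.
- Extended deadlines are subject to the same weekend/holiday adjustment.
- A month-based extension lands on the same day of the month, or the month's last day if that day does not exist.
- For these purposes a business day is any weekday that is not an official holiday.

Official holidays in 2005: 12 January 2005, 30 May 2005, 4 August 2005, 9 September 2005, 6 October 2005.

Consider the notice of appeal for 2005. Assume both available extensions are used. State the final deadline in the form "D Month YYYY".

The statutory due date is 4 August 2005.
4 August 2005 falls on a listed holiday. Rolling to the preceding business day gives 3 August 2005, a Wednesday.
Add the 21 calendar-day extension to 3 August 2005: 24 August 2005.
24 August 2005 falls on a Wednesday, which is a business day, so no adjustment is needed.
Add 3 months to 24 August 2005: 24 November 2005.
Since 24 November 2005 is a Thursday and not a holiday, the date is unchanged.
Final deadline: 24 November 2005.

24 November 2005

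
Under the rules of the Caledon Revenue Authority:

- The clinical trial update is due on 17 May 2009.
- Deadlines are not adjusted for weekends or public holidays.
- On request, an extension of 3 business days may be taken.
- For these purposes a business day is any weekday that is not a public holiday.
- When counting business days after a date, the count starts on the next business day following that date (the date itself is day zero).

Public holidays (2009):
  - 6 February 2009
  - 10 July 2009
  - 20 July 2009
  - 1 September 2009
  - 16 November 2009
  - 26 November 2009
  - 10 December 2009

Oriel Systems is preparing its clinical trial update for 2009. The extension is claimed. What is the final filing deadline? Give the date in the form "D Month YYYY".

20 May 2009

Start from the fixed due date, 17 May 2009.
17 May 2009 is a Sunday; no weekend or holiday adjustment applies.
Counting 3 further business days from 17 May 2009 reaches 20 May 2009.
No adjustment is made for weekends or holidays, so 20 May 2009 stands.
Final deadline: 20 May 2009.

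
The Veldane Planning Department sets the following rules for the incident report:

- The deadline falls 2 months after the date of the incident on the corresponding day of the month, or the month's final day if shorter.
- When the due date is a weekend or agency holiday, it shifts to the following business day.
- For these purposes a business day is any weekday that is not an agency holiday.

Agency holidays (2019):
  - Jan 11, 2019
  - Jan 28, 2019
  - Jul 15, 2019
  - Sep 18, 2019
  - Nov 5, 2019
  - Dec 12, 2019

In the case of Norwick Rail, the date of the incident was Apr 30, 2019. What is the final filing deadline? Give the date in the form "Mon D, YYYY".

2 months from Apr 30, 2019 is Jun 30, 2019.
Jun 30, 2019 is a Sunday, so it moves to the next business day, Jul 1, 2019 (Monday).
Deadline: Jul 1, 2019.

Jul 1, 2019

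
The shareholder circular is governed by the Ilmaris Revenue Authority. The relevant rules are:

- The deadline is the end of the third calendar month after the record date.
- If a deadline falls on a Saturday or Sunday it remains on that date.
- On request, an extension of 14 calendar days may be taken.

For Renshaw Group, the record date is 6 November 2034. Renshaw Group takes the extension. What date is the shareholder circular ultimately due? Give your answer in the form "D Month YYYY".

14 March 2035

The third month after 6 November 2034 is February 2035, whose last day is 28 February 2035.
28 February 2035 falls on a Wednesday. The rules make no weekend/holiday allowance, so it remains 28 February 2035.
Add the 14 calendar-day extension to 28 February 2035: 14 March 2035.
No adjustment is made for weekends or holidays, so 14 March 2035 stands.
So the filing is due 14 March 2035.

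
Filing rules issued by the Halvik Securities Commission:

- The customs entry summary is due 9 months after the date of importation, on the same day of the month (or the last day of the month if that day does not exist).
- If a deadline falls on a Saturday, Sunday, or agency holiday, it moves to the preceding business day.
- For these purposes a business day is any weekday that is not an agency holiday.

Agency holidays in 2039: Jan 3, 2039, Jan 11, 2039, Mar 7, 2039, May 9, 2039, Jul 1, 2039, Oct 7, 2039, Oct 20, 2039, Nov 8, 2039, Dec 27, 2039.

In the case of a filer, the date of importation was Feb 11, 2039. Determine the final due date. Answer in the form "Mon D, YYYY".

Nov 11, 2039

Moving 9 months forward from Feb 11, 2039 on the corresponding day gives Nov 11, 2039.
Since Nov 11, 2039 is a Friday and not a holiday, the date is unchanged.
So the filing is due Nov 11, 2039.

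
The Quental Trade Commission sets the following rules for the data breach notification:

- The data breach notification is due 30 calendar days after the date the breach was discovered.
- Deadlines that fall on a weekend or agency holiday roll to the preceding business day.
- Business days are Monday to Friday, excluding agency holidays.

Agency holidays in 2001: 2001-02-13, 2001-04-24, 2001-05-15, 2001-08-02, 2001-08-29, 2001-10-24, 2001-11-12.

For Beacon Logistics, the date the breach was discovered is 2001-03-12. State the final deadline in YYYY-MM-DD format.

2001-04-11

30 calendar days after 2001-03-12 is 2001-04-11.
2001-04-11 falls on a Wednesday, which is a business day, so no adjustment is needed.
So the filing is due 2001-04-11.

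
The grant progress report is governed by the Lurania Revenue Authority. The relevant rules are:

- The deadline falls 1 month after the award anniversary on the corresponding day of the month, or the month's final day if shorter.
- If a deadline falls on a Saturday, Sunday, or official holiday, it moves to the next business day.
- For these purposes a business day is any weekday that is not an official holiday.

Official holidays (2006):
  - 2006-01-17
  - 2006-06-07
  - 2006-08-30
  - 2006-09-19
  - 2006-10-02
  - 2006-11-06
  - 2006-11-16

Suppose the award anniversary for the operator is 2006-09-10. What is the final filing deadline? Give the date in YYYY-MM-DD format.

1 month after 2006-09-10, on the same day of the month, is 2006-10-10.
2006-10-10 (Tuesday) is already a business day.
The final due date is 2006-10-10.

2006-10-10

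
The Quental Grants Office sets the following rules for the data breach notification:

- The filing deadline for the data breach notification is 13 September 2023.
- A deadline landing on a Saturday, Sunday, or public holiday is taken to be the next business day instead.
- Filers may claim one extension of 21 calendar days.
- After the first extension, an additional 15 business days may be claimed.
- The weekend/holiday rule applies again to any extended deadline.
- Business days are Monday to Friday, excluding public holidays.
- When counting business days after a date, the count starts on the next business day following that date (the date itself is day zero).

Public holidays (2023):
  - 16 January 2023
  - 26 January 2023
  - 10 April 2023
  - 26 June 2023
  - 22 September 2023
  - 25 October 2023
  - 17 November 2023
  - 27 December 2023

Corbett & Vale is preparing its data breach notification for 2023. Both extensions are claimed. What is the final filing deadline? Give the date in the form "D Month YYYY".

The stated deadline is 13 September 2023.
13 September 2023 is a Wednesday and not a listed holiday, so it stands.
With the 21-day extension, 13 September 2023 becomes 4 October 2023.
4 October 2023 falls on a Wednesday, which is a business day, so no adjustment is needed.
The 15-business-day extension runs from 4 October 2023 to 26 October 2023.
26 October 2023 falls on a Thursday, which is a business day, so no adjustment is needed.
The final due date is 26 October 2023.

26 October 2023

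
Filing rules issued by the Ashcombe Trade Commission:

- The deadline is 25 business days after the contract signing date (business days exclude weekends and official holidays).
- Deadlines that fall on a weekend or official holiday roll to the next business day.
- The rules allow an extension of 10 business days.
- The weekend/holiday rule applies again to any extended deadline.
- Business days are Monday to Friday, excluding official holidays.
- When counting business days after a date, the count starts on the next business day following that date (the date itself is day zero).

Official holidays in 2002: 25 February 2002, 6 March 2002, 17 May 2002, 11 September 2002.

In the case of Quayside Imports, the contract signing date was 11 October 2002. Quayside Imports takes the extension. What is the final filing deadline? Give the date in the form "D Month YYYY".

29 November 2002

Starting the day after 11 October 2002 and counting 25 business days lands on 15 November 2002.
15 November 2002 is a Friday and not a listed holiday, so it stands.
Counting 10 further business days from 15 November 2002 reaches 29 November 2002.
29 November 2002 falls on a Friday, which is a business day, so no adjustment is needed.
So the filing is due 29 November 2002.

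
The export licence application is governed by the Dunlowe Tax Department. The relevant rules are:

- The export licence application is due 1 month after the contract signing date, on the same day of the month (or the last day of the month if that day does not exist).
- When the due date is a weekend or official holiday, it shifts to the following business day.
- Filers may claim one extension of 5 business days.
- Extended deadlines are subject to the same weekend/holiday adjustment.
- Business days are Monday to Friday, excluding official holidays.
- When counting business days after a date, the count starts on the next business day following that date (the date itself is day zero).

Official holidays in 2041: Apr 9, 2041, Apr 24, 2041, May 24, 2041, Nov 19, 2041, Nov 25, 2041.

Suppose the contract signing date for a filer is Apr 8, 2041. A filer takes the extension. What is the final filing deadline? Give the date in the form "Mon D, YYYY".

1 month from Apr 8, 2041 is May 8, 2041.
May 8, 2041 (Wednesday) is already a business day.
The 5-business-day extension runs from May 8, 2041 to May 15, 2041.
May 15, 2041 is a Wednesday and not a listed holiday, so it stands.
Final deadline: May 15, 2041.

May 15, 2041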